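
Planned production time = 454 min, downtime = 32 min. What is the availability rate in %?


Formula: Availability = (Planned Time - Downtime) / Planned Time * 100
Uptime = 454 - 32 = 422 min
Availability = 422 / 454 * 100 = 93.0%

93.0%


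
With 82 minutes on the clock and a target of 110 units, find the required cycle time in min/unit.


Formula: CT = Available Time / Number of Units
CT = 82 min / 110 units
CT = 0.75 min/unit

0.75 min/unit


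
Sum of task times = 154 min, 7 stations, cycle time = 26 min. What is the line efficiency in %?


Formula: Efficiency = Sum of Task Times / (N_stations * CT) * 100
Total station capacity = 7 stations * 26 min = 182 min
Efficiency = 154 / 182 * 100 = 84.6%

84.6%


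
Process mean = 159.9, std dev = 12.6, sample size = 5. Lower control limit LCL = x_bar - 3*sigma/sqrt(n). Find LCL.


LCL = 159.9 - 3 * 12.6 / sqrt(5)

143.0


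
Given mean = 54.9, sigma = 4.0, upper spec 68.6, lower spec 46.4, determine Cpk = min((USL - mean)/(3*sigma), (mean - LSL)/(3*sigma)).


Cpu = (68.6 - 54.9) / (3 * 4.0) = 1.14
Cpl = (54.9 - 46.4) / (3 * 4.0) = 0.71
Cpk = min(1.14, 0.71) = 0.71

0.71


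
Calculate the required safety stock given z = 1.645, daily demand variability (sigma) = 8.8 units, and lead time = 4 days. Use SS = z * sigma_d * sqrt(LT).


Formula: SS = z * sigma_d * sqrt(LT)
sqrt(LT) = sqrt(4) = 2.0
SS = 1.645 * 8.8 * 2.0
SS = 29.0 units

29.0 units


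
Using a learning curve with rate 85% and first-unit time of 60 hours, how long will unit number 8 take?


Formula: T_n = T_1 * (learning_rate)^(log2(n)) where learning_rate = rate/100
Doublings = log2(8) = 3
T_n = 60 * 0.85^3
T_n = 60 * 0.6141 = 36.8 hours

36.8 hours


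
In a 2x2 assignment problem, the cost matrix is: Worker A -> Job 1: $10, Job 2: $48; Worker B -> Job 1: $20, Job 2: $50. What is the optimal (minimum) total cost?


Option 1: A->1 + B->2 = $10 + $50 = $60
Option 2: A->2 + B->1 = $48 + $20 = $68
Min cost = min($60, $68) = $60

$60


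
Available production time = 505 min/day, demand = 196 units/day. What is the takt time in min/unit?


Formula: Takt Time = Available Production Time / Customer Demand
Takt = 505 min/day / 196 units/day
Takt = 2.58 min/unit

2.58 min/unit


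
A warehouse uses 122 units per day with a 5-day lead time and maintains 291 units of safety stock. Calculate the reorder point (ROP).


Formula: ROP = (Daily Demand * Lead Time) + Safety Stock
Demand during lead time = 122 * 5 = 610 units
ROP = 610 + 291 = 901 units

901 units


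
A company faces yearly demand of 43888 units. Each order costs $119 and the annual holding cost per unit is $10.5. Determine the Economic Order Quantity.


Formula: EOQ = sqrt(2 * D * S / H)
Numerator: 2 * 43888 * 119 = 10445344
2DS/H = 10445344 / 10.5 = 994794.7
EOQ = sqrt(994794.7) = 997.4 units

997.4 units


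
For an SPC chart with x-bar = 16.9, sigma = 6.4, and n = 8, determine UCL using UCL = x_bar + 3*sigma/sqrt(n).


UCL = 16.9 + 3 * 6.4 / sqrt(8)

23.69


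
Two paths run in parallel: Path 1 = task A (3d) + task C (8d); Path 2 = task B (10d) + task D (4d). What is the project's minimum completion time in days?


Path 1 = 3 + 8 = 11 days
Path 2 = 10 + 4 = 14 days
Duration = max(11, 14) = 14 days

14 days


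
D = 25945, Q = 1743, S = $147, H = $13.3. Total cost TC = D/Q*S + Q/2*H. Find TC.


TC = 25945/1743 * 147 + 1743/2 * 13.3

$13779.08


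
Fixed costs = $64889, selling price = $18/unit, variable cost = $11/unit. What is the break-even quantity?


Formula: BEQ = Fixed Costs / (Price - Variable Cost)
Contribution margin = $18 - $11 = $7/unit
BEQ = ceil($64889 / $7/unit) = ceil(9269.86) = 9270 units

9270 units


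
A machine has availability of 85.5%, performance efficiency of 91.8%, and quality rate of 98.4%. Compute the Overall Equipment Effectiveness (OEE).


Formula: OEE = Availability * Performance * Quality / 10000
A * P = 85.5% * 91.8% / 100 = 78.49%
OEE = 78.49% * 98.4% / 100 = 77.2%

77.2%


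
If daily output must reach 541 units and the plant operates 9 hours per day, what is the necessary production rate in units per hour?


Formula: Production Rate = Daily Demand / Available Hours
Rate = 541 units/day / 9 hours/day
Rate = 60.1 units/hour

60.1 units/hour


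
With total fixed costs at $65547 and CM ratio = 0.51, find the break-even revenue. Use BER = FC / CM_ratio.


Formula: BER = Fixed Costs / Contribution Margin Ratio
BER = $65547 / 0.51
BER = $128523.53 (to the nearest cent)

$128523.53


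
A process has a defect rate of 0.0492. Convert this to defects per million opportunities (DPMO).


DPMO = defect_rate * 1000000 = 0.0492 * 1000000

49200


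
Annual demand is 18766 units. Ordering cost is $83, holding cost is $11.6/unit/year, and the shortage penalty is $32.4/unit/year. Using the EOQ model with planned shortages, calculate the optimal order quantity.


Formula: EOQ* = sqrt(2DS/H) * sqrt((H+P)/P)
Base EOQ = sqrt(2*18766*83/11.6) = 518.22 units
Correction = sqrt((11.6+32.4)/32.4) = 1.16534
EOQ* = 518.22 * 1.16534 = 603.9 units

603.9 units


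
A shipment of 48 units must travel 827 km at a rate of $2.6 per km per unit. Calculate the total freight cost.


TC = dist * cost * units = 827 * 2.6 * 48 = $103209.60

$103209.60


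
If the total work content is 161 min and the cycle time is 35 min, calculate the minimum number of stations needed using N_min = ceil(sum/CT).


Formula: N_min = ceil(Sum of Task Times / Cycle Time)
N_min = ceil(161 min / 35 min) = ceil(4.6)
N_min = 5 stations

5


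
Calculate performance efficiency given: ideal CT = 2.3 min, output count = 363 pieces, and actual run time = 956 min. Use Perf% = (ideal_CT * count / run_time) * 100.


Formula: Performance = (Ideal CT * Total Count) / Run Time * 100
Ideal output time = 2.3 * 363 = 834.9 min
Performance = 834.9 / 956 * 100 = 87.3%

87.3%


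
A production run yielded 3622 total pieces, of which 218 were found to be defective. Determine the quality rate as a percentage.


Formula: Quality Rate = Good Pieces / Total Pieces * 100
Good pieces = 3622 - 218 = 3404
QR = 3404 / 3622 * 100 = 94.0%

94.0%


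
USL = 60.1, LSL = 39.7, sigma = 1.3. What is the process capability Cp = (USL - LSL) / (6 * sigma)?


Cp = (60.1 - 39.7) / (6 * 1.3)

2.62


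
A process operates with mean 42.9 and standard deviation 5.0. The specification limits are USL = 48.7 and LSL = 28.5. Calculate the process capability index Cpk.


Cpu = (48.7 - 42.9) / (3 * 5.0) = 0.39
Cpl = (42.9 - 28.5) / (3 * 5.0) = 0.96
Cpk = min(0.39, 0.96) = 0.39

0.39


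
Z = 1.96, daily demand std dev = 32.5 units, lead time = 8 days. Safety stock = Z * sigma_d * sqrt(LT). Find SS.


Formula: SS = z * sigma_d * sqrt(LT)
sqrt(LT) = sqrt(8) = 2.8284
SS = 1.96 * 32.5 * 2.8284
SS = 180.2 units

180.2 units


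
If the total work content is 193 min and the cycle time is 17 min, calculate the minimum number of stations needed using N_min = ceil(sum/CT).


Formula: N_min = ceil(Sum of Task Times / Cycle Time)
N_min = ceil(193 min / 17 min) = ceil(11.3529)
N_min = 12 stations

12


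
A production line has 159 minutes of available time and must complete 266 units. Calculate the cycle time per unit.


Formula: CT = Available Time / Number of Units
CT = 159 min / 266 units
CT = 0.6 min/unit

0.6 min/unit


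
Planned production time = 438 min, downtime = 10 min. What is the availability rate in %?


Formula: Availability = (Planned Time - Downtime) / Planned Time * 100
Uptime = 438 - 10 = 428 min
Availability = 428 / 438 * 100 = 97.7%

97.7%


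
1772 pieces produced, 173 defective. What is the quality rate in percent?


Formula: Quality Rate = Good Pieces / Total Pieces * 100
Good pieces = 1772 - 173 = 1599
QR = 1599 / 1772 * 100 = 90.2%

90.2%


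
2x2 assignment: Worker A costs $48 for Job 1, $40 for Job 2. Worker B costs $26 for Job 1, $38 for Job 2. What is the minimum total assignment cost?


Option 1: A->1 + B->2 = $48 + $38 = $86
Option 2: A->2 + B->1 = $40 + $26 = $66
Min cost = min($86, $66) = $66

$66


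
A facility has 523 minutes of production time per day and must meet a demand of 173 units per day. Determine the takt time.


Formula: Takt Time = Available Production Time / Customer Demand
Takt = 523 min/day / 173 units/day
Takt = 3.02 min/unit

3.02 min/unit


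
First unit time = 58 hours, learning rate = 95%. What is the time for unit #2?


Formula: T_n = T_1 * (learning_rate)^(log2(n)) where learning_rate = rate/100
Doublings = log2(2) = 1
T_n = 58 * 0.95^1
T_n = 58 * 0.95 = 55.1 hours

55.1 hours


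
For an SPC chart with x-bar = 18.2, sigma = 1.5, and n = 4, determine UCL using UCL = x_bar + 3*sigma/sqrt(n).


UCL = 18.2 + 3 * 1.5 / sqrt(4)

20.45


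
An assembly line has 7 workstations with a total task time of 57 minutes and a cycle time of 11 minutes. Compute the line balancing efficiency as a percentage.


Formula: Efficiency = Sum of Task Times / (N_stations * CT) * 100
Total station capacity = 7 stations * 11 min = 77 min
Efficiency = 57 / 77 * 100 = 74.0%

74.0%


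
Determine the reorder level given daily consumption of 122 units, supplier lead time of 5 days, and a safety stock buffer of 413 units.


Formula: ROP = (Daily Demand * Lead Time) + Safety Stock
Demand during lead time = 122 * 5 = 610 units
ROP = 610 + 413 = 1023 units

1023 units


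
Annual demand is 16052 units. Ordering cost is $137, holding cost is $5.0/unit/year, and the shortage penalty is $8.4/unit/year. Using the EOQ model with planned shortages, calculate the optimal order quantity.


Formula: EOQ* = sqrt(2DS/H) * sqrt((H+P)/P)
Base EOQ = sqrt(2*16052*137/5.0) = 937.9 units
Correction = sqrt((5.0+8.4)/8.4) = 1.26303
EOQ* = 937.9 * 1.26303 = 1184.6 units

1184.6 units


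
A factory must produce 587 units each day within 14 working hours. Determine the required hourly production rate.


Formula: Production Rate = Daily Demand / Available Hours
Rate = 587 units/day / 14 hours/day
Rate = 41.9 units/hour

41.9 units/hour


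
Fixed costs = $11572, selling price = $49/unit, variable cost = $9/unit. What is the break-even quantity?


Formula: BEQ = Fixed Costs / (Price - Variable Cost)
Contribution margin = $49 - $9 = $40/unit
BEQ = ceil($11572 / $40/unit) = ceil(289.3) = 290 units

290 units


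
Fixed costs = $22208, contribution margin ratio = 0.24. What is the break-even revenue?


Formula: BER = Fixed Costs / Contribution Margin Ratio
BER = $22208 / 0.24
BER = $92533.33 (to the nearest cent)

$92533.33


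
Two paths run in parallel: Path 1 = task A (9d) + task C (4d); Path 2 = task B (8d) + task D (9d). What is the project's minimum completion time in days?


Path 1 = 9 + 4 = 13 days
Path 2 = 8 + 9 = 17 days
Duration = max(13, 17) = 17 days

17 days


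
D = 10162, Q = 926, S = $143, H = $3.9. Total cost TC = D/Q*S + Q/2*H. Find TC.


TC = 10162/926 * 143 + 926/2 * 3.9

$3374.99


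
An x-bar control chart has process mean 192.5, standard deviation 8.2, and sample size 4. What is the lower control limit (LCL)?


LCL = 192.5 - 3 * 8.2 / sqrt(4)

180.2


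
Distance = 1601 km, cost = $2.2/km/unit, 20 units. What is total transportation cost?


TC = dist * cost * units = 1601 * 2.2 * 20 = $70444.00

$70444.00


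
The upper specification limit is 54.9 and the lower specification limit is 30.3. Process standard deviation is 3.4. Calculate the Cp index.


Cp = (54.9 - 30.3) / (6 * 3.4)

1.21


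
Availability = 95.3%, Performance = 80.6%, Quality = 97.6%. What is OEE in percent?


Formula: OEE = Availability * Performance * Quality / 10000
A * P = 95.3% * 80.6% / 100 = 76.81%
OEE = 76.81% * 97.6% / 100 = 75.0%

75.0%


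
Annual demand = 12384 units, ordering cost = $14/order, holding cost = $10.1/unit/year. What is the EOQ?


Formula: EOQ = sqrt(2 * D * S / H)
Numerator: 2 * 12384 * 14 = 346752
2DS/H = 346752 / 10.1 = 34331.9
EOQ = sqrt(34331.9) = 185.3 units

185.3 units


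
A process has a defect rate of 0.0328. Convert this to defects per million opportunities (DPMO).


DPMO = defect_rate * 1000000 = 0.0328 * 1000000

32800


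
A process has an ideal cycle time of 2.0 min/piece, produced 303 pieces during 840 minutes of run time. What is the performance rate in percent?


Formula: Performance = (Ideal CT * Total Count) / Run Time * 100
Ideal output time = 2.0 * 303 = 606.0 min
Performance = 606.0 / 840 * 100 = 72.1%

72.1%


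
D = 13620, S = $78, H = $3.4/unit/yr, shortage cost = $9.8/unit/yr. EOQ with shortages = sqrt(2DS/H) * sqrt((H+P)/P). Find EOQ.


Formula: EOQ* = sqrt(2DS/H) * sqrt((H+P)/P)
Base EOQ = sqrt(2*13620*78/3.4) = 790.52 units
Correction = sqrt((3.4+9.8)/9.8) = 1.16058
EOQ* = 790.52 * 1.16058 = 917.5 units

917.5 units


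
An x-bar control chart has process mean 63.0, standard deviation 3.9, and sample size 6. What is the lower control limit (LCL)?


LCL = 63.0 - 3 * 3.9 / sqrt(6)

58.22


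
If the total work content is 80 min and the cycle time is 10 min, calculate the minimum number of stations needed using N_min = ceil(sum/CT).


Formula: N_min = ceil(Sum of Task Times / Cycle Time)
N_min = ceil(80 min / 10 min) = ceil(8.0)
N_min = 8 stations

8


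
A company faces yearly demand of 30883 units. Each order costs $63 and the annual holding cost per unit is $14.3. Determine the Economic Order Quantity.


Formula: EOQ = sqrt(2 * D * S / H)
Numerator: 2 * 30883 * 63 = 3891258
2DS/H = 3891258 / 14.3 = 272115.9
EOQ = sqrt(272115.9) = 521.6 units

521.6 units


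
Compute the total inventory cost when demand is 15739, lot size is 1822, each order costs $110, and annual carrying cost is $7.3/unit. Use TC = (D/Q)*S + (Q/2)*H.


TC = 15739/1822 * 110 + 1822/2 * 7.3

$7600.51


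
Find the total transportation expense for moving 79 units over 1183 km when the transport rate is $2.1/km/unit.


TC = dist * cost * units = 1183 * 2.1 * 79 = $196259.70

$196259.70


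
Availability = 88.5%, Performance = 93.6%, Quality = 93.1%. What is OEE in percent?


Formula: OEE = Availability * Performance * Quality / 10000
A * P = 88.5% * 93.6% / 100 = 82.84%
OEE = 82.84% * 93.1% / 100 = 77.1%

77.1%


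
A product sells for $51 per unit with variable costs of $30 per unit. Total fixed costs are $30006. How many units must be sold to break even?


Formula: BEQ = Fixed Costs / (Price - Variable Cost)
Contribution margin = $51 - $30 = $21/unit
BEQ = ceil($30006 / $21/unit) = ceil(1428.86) = 1429 units

1429 units


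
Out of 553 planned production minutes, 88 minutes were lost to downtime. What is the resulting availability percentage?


Formula: Availability = (Planned Time - Downtime) / Planned Time * 100
Uptime = 553 - 88 = 465 min
Availability = 465 / 553 * 100 = 84.1%

84.1%


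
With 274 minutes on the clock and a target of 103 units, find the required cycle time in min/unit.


Formula: CT = Available Time / Number of Units
CT = 274 min / 103 units
CT = 2.66 min/unit

2.66 min/unit


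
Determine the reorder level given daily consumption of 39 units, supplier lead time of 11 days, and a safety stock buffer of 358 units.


Formula: ROP = (Daily Demand * Lead Time) + Safety Stock
Demand during lead time = 39 * 11 = 429 units
ROP = 429 + 358 = 787 units

787 units


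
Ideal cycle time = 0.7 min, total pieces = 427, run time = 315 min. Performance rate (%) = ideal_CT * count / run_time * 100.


Formula: Performance = (Ideal CT * Total Count) / Run Time * 100
Ideal output time = 0.7 * 427 = 298.9 min
Performance = 298.9 / 315 * 100 = 94.9%

94.9%


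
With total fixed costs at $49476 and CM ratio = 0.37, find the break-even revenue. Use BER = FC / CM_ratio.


Formula: BER = Fixed Costs / Contribution Margin Ratio
BER = $49476 / 0.37
BER = $133718.92 (to the nearest cent)

$133718.92


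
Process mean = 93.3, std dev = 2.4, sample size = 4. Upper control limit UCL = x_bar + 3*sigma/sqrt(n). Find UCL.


UCL = 93.3 + 3 * 2.4 / sqrt(4)

96.9


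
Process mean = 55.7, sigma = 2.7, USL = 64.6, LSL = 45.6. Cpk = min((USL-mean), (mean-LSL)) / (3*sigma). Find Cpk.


Cpu = (64.6 - 55.7) / (3 * 2.7) = 1.1
Cpl = (55.7 - 45.6) / (3 * 2.7) = 1.25
Cpk = min(1.1, 1.25) = 1.1

1.1


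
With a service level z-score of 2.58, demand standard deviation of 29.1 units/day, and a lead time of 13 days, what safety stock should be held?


Formula: SS = z * sigma_d * sqrt(LT)
sqrt(LT) = sqrt(13) = 3.6056
SS = 2.58 * 29.1 * 3.6056
SS = 270.7 units

270.7 units


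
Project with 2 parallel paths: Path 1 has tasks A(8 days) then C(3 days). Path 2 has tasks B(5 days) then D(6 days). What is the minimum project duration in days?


Path 1 = 8 + 3 = 11 days
Path 2 = 5 + 6 = 11 days
Duration = max(11, 11) = 11 days

11 days


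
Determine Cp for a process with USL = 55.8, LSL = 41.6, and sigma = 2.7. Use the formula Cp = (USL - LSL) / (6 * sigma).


Cp = (55.8 - 41.6) / (6 * 2.7)

0.88


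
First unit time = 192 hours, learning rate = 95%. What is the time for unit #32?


Formula: T_n = T_1 * (learning_rate)^(log2(n)) where learning_rate = rate/100
Doublings = log2(32) = 5
T_n = 192 * 0.95^5
T_n = 192 * 0.7738 = 148.6 hours

148.6 hours


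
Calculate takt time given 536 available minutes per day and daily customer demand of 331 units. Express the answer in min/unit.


Formula: Takt Time = Available Production Time / Customer Demand
Takt = 536 min/day / 331 units/day
Takt = 1.62 min/unit

1.62 min/unit


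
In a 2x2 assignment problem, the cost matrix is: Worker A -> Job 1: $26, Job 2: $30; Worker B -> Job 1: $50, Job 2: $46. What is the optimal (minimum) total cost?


Option 1: A->1 + B->2 = $26 + $46 = $72
Option 2: A->2 + B->1 = $30 + $50 = $80
Min cost = min($72, $80) = $72

$72


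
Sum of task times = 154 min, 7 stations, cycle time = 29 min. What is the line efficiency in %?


Formula: Efficiency = Sum of Task Times / (N_stations * CT) * 100
Total station capacity = 7 stations * 29 min = 203 min
Efficiency = 154 / 203 * 100 = 75.9%

75.9%


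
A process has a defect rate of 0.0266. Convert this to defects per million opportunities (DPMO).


DPMO = defect_rate * 1000000 = 0.0266 * 1000000

26600


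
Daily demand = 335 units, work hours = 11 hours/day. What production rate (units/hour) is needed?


Formula: Production Rate = Daily Demand / Available Hours
Rate = 335 units/day / 11 hours/day
Rate = 30.5 units/hour

30.5 units/hour


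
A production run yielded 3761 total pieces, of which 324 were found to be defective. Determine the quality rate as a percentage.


Formula: Quality Rate = Good Pieces / Total Pieces * 100
Good pieces = 3761 - 324 = 3437
QR = 3437 / 3761 * 100 = 91.4%

91.4%


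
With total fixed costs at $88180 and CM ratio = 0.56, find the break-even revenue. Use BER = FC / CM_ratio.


Formula: BER = Fixed Costs / Contribution Margin Ratio
BER = $88180 / 0.56
BER = $157464.29 (to the nearest cent)

$157464.29


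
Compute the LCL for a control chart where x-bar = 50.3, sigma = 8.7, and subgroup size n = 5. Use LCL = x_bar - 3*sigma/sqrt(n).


LCL = 50.3 - 3 * 8.7 / sqrt(5)

38.63


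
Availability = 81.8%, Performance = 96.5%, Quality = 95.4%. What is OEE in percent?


Formula: OEE = Availability * Performance * Quality / 10000
A * P = 81.8% * 96.5% / 100 = 78.94%
OEE = 78.94% * 95.4% / 100 = 75.3%

75.3%


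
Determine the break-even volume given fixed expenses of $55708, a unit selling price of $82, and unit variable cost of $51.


Formula: BEQ = Fixed Costs / (Price - Variable Cost)
Contribution margin = $82 - $51 = $31/unit
BEQ = ceil($55708 / $31/unit) = ceil(1797.03) = 1798 units

1798 units


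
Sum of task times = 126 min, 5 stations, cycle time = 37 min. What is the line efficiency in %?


Formula: Efficiency = Sum of Task Times / (N_stations * CT) * 100
Total station capacity = 5 stations * 37 min = 185 min
Efficiency = 126 / 185 * 100 = 68.1%

68.1%


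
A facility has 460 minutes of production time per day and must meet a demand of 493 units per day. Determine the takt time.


Formula: Takt Time = Available Production Time / Customer Demand
Takt = 460 min/day / 493 units/day
Takt = 0.93 min/unit

0.93 min/unit


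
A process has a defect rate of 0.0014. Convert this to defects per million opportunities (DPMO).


DPMO = defect_rate * 1000000 = 0.0014 * 1000000

1400


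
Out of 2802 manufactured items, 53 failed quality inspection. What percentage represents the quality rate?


Formula: Quality Rate = Good Pieces / Total Pieces * 100
Good pieces = 2802 - 53 = 2749
QR = 2749 / 2802 * 100 = 98.1%

98.1%


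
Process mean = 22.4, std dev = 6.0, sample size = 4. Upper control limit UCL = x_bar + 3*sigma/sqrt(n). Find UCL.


UCL = 22.4 + 3 * 6.0 / sqrt(4)

31.4


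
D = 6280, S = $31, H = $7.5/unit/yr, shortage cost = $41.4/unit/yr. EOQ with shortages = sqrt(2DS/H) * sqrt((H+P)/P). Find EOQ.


Formula: EOQ* = sqrt(2DS/H) * sqrt((H+P)/P)
Base EOQ = sqrt(2*6280*31/7.5) = 227.85 units
Correction = sqrt((7.5+41.4)/41.4) = 1.08681
EOQ* = 227.85 * 1.08681 = 247.6 units

247.6 units


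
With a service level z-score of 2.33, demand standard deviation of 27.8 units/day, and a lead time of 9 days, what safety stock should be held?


Formula: SS = z * sigma_d * sqrt(LT)
sqrt(LT) = sqrt(9) = 3.0
SS = 2.33 * 27.8 * 3.0
SS = 194.3 units

194.3 units


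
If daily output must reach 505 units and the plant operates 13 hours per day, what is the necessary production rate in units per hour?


Formula: Production Rate = Daily Demand / Available Hours
Rate = 505 units/day / 13 hours/day
Rate = 38.8 units/hour

38.8 units/hour


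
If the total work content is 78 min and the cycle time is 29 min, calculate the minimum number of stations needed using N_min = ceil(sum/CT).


Formula: N_min = ceil(Sum of Task Times / Cycle Time)
N_min = ceil(78 min / 29 min) = ceil(2.6897)
N_min = 3 stations

3


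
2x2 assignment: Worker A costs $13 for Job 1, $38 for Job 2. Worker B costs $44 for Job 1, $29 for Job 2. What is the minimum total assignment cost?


Option 1: A->1 + B->2 = $13 + $29 = $42
Option 2: A->2 + B->1 = $38 + $44 = $82
Min cost = min($42, $82) = $42

$42


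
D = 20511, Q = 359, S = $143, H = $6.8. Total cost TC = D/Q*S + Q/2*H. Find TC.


TC = 20511/359 * 143 + 359/2 * 6.8

$9390.72


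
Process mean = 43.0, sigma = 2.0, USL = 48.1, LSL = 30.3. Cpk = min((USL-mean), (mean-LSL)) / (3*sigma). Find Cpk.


Cpu = (48.1 - 43.0) / (3 * 2.0) = 0.85
Cpl = (43.0 - 30.3) / (3 * 2.0) = 2.12
Cpk = min(0.85, 2.12) = 0.85

0.85


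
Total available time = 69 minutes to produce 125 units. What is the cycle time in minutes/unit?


Formula: CT = Available Time / Number of Units
CT = 69 min / 125 units
CT = 0.55 min/unit

0.55 min/unit


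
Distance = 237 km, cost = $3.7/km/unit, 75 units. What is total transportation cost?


TC = dist * cost * units = 237 * 3.7 * 75 = $65767.50

$65767.50


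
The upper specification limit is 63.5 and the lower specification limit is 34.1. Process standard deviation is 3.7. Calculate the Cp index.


Cp = (63.5 - 34.1) / (6 * 3.7)

1.32


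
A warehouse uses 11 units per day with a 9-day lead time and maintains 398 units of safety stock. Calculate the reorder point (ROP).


Formula: ROP = (Daily Demand * Lead Time) + Safety Stock
Demand during lead time = 11 * 9 = 99 units
ROP = 99 + 398 = 497 units

497 units


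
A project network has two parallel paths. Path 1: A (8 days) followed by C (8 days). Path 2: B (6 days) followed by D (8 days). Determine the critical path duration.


Path 1 = 8 + 8 = 16 days
Path 2 = 6 + 8 = 14 days
Duration = max(16, 14) = 16 days

16 days


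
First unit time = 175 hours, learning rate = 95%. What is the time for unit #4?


Formula: T_n = T_1 * (learning_rate)^(log2(n)) where learning_rate = rate/100
Doublings = log2(4) = 2
T_n = 175 * 0.95^2
T_n = 175 * 0.9025 = 157.9 hours

157.9 hours


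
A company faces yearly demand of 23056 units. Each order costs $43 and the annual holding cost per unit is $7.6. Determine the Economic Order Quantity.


Formula: EOQ = sqrt(2 * D * S / H)
Numerator: 2 * 23056 * 43 = 1982816
2DS/H = 1982816 / 7.6 = 260896.8
EOQ = sqrt(260896.8) = 510.8 units

510.8 units


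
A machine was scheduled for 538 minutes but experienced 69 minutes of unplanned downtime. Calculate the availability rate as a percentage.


Formula: Availability = (Planned Time - Downtime) / Planned Time * 100
Uptime = 538 - 69 = 469 min
Availability = 469 / 538 * 100 = 87.2%

87.2%


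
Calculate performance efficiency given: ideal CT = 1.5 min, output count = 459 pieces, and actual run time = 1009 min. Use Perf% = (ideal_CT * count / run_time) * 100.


Formula: Performance = (Ideal CT * Total Count) / Run Time * 100
Ideal output time = 1.5 * 459 = 688.5 min
Performance = 688.5 / 1009 * 100 = 68.2%

68.2%


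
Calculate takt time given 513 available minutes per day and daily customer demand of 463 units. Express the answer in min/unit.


Formula: Takt Time = Available Production Time / Customer Demand
Takt = 513 min/day / 463 units/day
Takt = 1.11 min/unit

1.11 min/unit


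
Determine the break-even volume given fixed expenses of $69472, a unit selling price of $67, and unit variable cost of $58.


Formula: BEQ = Fixed Costs / (Price - Variable Cost)
Contribution margin = $67 - $58 = $9/unit
BEQ = ceil($69472 / $9/unit) = ceil(7719.11) = 7720 units

7720 units


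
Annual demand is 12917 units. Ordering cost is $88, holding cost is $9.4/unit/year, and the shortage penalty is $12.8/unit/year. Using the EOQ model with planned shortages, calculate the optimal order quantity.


Formula: EOQ* = sqrt(2DS/H) * sqrt((H+P)/P)
Base EOQ = sqrt(2*12917*88/9.4) = 491.78 units
Correction = sqrt((9.4+12.8)/12.8) = 1.31696
EOQ* = 491.78 * 1.31696 = 647.7 units

647.7 units


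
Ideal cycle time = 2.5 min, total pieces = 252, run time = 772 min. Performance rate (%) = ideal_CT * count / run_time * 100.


Formula: Performance = (Ideal CT * Total Count) / Run Time * 100
Ideal output time = 2.5 * 252 = 630.0 min
Performance = 630.0 / 772 * 100 = 81.6%

81.6%


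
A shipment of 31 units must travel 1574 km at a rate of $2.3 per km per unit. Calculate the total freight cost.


TC = dist * cost * units = 1574 * 2.3 * 31 = $112226.20

$112226.20


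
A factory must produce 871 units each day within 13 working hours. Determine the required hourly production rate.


Formula: Production Rate = Daily Demand / Available Hours
Rate = 871 units/day / 13 hours/day
Rate = 67.0 units/hour

67.0 units/hour


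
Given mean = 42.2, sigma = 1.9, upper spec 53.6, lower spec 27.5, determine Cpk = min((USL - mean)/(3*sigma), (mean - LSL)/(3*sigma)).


Cpu = (53.6 - 42.2) / (3 * 1.9) = 2.0
Cpl = (42.2 - 27.5) / (3 * 1.9) = 2.58
Cpk = min(2.0, 2.58) = 2.0

2.0


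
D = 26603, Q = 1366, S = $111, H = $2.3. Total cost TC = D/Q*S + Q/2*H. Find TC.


TC = 26603/1366 * 111 + 1366/2 * 2.3

$3732.64


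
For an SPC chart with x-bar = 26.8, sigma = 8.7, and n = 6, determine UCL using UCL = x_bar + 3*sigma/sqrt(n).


UCL = 26.8 + 3 * 8.7 / sqrt(6)

37.46


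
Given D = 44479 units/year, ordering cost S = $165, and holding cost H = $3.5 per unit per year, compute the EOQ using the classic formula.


Formula: EOQ = sqrt(2 * D * S / H)
Numerator: 2 * 44479 * 165 = 14678070
2DS/H = 14678070 / 3.5 = 4193734.3
EOQ = sqrt(4193734.3) = 2047.9 units

2047.9 units


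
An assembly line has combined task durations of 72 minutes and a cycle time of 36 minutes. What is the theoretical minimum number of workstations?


Formula: N_min = ceil(Sum of Task Times / Cycle Time)
N_min = ceil(72 min / 36 min) = ceil(2.0)
N_min = 2 stations

2


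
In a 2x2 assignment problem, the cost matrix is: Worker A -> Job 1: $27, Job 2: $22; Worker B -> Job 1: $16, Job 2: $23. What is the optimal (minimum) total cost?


Option 1: A->1 + B->2 = $27 + $23 = $50
Option 2: A->2 + B->1 = $22 + $16 = $38
Min cost = min($50, $38) = $38

$38


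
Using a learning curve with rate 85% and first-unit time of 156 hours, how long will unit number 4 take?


Formula: T_n = T_1 * (learning_rate)^(log2(n)) where learning_rate = rate/100
Doublings = log2(4) = 2
T_n = 156 * 0.85^2
T_n = 156 * 0.7225 = 112.7 hours

112.7 hours


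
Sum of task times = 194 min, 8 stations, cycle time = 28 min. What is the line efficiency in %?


Formula: Efficiency = Sum of Task Times / (N_stations * CT) * 100
Total station capacity = 8 stations * 28 min = 224 min
Efficiency = 194 / 224 * 100 = 86.6%

86.6%


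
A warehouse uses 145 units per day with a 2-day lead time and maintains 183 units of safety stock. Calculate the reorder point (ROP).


Formula: ROP = (Daily Demand * Lead Time) + Safety Stock
Demand during lead time = 145 * 2 = 290 units
ROP = 290 + 183 = 473 units

473 units


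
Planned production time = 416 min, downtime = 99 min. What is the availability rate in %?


Formula: Availability = (Planned Time - Downtime) / Planned Time * 100
Uptime = 416 - 99 = 317 min
Availability = 317 / 416 * 100 = 76.2%

76.2%


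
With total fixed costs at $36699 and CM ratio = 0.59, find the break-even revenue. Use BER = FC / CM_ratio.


Formula: BER = Fixed Costs / Contribution Margin Ratio
BER = $36699 / 0.59
BER = $62201.69 (to the nearest cent)

$62201.69


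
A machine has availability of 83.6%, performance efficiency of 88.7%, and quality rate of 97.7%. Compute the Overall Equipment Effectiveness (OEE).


Formula: OEE = Availability * Performance * Quality / 10000
A * P = 83.6% * 88.7% / 100 = 74.15%
OEE = 74.15% * 97.7% / 100 = 72.4%

72.4%


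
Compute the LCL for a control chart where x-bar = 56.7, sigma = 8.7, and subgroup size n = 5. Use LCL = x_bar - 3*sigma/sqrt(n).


LCL = 56.7 - 3 * 8.7 / sqrt(5)

45.03


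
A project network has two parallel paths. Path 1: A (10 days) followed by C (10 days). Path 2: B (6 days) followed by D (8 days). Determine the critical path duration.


Path 1 = 10 + 10 = 20 days
Path 2 = 6 + 8 = 14 days
Duration = max(20, 14) = 20 days

20 days


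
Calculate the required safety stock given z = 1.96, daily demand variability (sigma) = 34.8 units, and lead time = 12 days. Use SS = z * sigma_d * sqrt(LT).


Formula: SS = z * sigma_d * sqrt(LT)
sqrt(LT) = sqrt(12) = 3.4641
SS = 1.96 * 34.8 * 3.4641
SS = 236.3 units

236.3 units


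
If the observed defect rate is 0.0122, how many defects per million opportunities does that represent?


DPMO = defect_rate * 1000000 = 0.0122 * 1000000

12200


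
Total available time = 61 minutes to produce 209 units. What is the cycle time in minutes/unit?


Formula: CT = Available Time / Number of Units
CT = 61 min / 209 units
CT = 0.29 min/unit

0.29 min/unit


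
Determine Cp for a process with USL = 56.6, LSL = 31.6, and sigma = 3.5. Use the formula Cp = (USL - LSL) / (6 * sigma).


Cp = (56.6 - 31.6) / (6 * 3.5)

1.19


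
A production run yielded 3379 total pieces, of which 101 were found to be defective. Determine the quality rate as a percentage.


Formula: Quality Rate = Good Pieces / Total Pieces * 100
Good pieces = 3379 - 101 = 3278
QR = 3278 / 3379 * 100 = 97.0%

97.0%


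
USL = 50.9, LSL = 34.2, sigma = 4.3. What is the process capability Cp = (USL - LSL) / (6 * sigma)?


Cp = (50.9 - 34.2) / (6 * 4.3)

0.65


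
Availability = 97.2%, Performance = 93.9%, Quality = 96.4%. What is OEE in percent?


Formula: OEE = Availability * Performance * Quality / 10000
A * P = 97.2% * 93.9% / 100 = 91.27%
OEE = 91.27% * 96.4% / 100 = 88.0%

88.0%


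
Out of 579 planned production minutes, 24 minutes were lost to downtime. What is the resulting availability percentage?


Formula: Availability = (Planned Time - Downtime) / Planned Time * 100
Uptime = 579 - 24 = 555 min
Availability = 555 / 579 * 100 = 95.9%

95.9%


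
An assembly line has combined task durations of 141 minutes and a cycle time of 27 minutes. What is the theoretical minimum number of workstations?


Formula: N_min = ceil(Sum of Task Times / Cycle Time)
N_min = ceil(141 min / 27 min) = ceil(5.2222)
N_min = 6 stations

6


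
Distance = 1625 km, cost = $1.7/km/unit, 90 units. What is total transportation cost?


TC = dist * cost * units = 1625 * 1.7 * 90 = $248625.00

$248625.00


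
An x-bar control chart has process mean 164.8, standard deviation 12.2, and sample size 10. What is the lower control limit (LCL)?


LCL = 164.8 - 3 * 12.2 / sqrt(10)

153.23


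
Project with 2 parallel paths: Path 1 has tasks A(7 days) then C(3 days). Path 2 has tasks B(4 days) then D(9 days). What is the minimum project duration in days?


Path 1 = 7 + 3 = 10 days
Path 2 = 4 + 9 = 13 days
Duration = max(10, 13) = 13 days

13 days


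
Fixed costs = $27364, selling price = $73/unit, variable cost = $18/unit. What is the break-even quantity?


Formula: BEQ = Fixed Costs / (Price - Variable Cost)
Contribution margin = $73 - $18 = $55/unit
BEQ = ceil($27364 / $55/unit) = ceil(497.53) = 498 units

498 units


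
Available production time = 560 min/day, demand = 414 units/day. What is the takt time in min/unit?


Formula: Takt Time = Available Production Time / Customer Demand
Takt = 560 min/day / 414 units/day
Takt = 1.35 min/unit

1.35 min/unit


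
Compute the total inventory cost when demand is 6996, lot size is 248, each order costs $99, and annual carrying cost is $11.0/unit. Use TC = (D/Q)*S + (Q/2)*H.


TC = 6996/248 * 99 + 248/2 * 11.0

$4156.76


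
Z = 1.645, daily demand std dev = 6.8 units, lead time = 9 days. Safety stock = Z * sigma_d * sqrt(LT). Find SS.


Formula: SS = z * sigma_d * sqrt(LT)
sqrt(LT) = sqrt(9) = 3.0
SS = 1.645 * 6.8 * 3.0
SS = 33.6 units

33.6 units


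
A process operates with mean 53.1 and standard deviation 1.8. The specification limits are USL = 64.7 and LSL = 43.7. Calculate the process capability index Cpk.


Cpu = (64.7 - 53.1) / (3 * 1.8) = 2.15
Cpl = (53.1 - 43.7) / (3 * 1.8) = 1.74
Cpk = min(2.15, 1.74) = 1.74

1.74


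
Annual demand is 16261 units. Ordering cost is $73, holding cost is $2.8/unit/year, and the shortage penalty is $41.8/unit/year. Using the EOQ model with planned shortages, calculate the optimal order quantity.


Formula: EOQ* = sqrt(2DS/H) * sqrt((H+P)/P)
Base EOQ = sqrt(2*16261*73/2.8) = 920.81 units
Correction = sqrt((2.8+41.8)/41.8) = 1.03295
EOQ* = 920.81 * 1.03295 = 951.2 units

951.2 units


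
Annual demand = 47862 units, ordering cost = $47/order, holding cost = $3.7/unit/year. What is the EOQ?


Formula: EOQ = sqrt(2 * D * S / H)
Numerator: 2 * 47862 * 47 = 4499028
2DS/H = 4499028 / 3.7 = 1215953.5
EOQ = sqrt(1215953.5) = 1102.7 units

1102.7 units


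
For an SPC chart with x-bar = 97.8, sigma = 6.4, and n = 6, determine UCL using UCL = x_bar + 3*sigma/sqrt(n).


UCL = 97.8 + 3 * 6.4 / sqrt(6)

105.64


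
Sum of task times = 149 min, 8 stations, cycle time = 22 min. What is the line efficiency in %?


Formula: Efficiency = Sum of Task Times / (N_stations * CT) * 100
Total station capacity = 8 stations * 22 min = 176 min
Efficiency = 149 / 176 * 100 = 84.7%

84.7%


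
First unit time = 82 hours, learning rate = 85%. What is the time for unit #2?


Formula: T_n = T_1 * (learning_rate)^(log2(n)) where learning_rate = rate/100
Doublings = log2(2) = 1
T_n = 82 * 0.85^1
T_n = 82 * 0.85 = 69.7 hours

69.7 hours


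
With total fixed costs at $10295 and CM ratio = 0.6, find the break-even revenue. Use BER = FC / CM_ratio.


Formula: BER = Fixed Costs / Contribution Margin Ratio
BER = $10295 / 0.6
BER = $17158.33 (to the nearest cent)

$17158.33


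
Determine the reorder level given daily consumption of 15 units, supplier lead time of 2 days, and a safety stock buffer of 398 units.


Formula: ROP = (Daily Demand * Lead Time) + Safety Stock
Demand during lead time = 15 * 2 = 30 units
ROP = 30 + 398 = 428 units

428 units


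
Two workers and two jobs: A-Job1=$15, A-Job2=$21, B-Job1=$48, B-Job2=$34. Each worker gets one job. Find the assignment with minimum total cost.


Option 1: A->1 + B->2 = $15 + $34 = $49
Option 2: A->2 + B->1 = $21 + $48 = $69
Min cost = min($49, $69) = $49

$49


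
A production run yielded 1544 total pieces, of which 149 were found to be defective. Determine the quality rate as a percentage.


Formula: Quality Rate = Good Pieces / Total Pieces * 100
Good pieces = 1544 - 149 = 1395
QR = 1395 / 1544 * 100 = 90.3%

90.3%


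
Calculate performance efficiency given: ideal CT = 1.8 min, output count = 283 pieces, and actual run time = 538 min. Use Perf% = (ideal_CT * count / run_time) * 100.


Formula: Performance = (Ideal CT * Total Count) / Run Time * 100
Ideal output time = 1.8 * 283 = 509.4 min
Performance = 509.4 / 538 * 100 = 94.7%

94.7%


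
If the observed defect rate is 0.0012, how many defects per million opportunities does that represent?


DPMO = defect_rate * 1000000 = 0.0012 * 1000000

1200


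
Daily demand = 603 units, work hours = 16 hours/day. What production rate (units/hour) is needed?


Formula: Production Rate = Daily Demand / Available Hours
Rate = 603 units/day / 16 hours/day
Rate = 37.7 units/hour

37.7 units/hour


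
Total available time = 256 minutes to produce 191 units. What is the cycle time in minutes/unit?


Formula: CT = Available Time / Number of Units
CT = 256 min / 191 units
CT = 1.34 min/unit

1.34 min/unit


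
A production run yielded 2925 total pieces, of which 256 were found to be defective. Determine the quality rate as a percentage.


Formula: Quality Rate = Good Pieces / Total Pieces * 100
Good pieces = 2925 - 256 = 2669
QR = 2669 / 2925 * 100 = 91.2%

91.2%


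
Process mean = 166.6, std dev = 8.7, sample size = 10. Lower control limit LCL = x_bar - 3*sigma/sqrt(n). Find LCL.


LCL = 166.6 - 3 * 8.7 / sqrt(10)

158.35


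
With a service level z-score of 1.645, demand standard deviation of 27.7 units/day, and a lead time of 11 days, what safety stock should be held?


Formula: SS = z * sigma_d * sqrt(LT)
sqrt(LT) = sqrt(11) = 3.3166
SS = 1.645 * 27.7 * 3.3166
SS = 151.1 units

151.1 units


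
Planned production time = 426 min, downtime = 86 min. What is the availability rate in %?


Formula: Availability = (Planned Time - Downtime) / Planned Time * 100
Uptime = 426 - 86 = 340 min
Availability = 340 / 426 * 100 = 79.8%

79.8%


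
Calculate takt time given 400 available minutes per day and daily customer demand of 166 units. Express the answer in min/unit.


Formula: Takt Time = Available Production Time / Customer Demand
Takt = 400 min/day / 166 units/day
Takt = 2.41 min/unit

2.41 min/unit


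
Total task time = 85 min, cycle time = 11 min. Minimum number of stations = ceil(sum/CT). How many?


Formula: N_min = ceil(Sum of Task Times / Cycle Time)
N_min = ceil(85 min / 11 min) = ceil(7.7273)
N_min = 8 stations

8


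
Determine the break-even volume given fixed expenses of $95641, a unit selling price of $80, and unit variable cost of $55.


Formula: BEQ = Fixed Costs / (Price - Variable Cost)
Contribution margin = $80 - $55 = $25/unit
BEQ = ceil($95641 / $25/unit) = ceil(3825.64) = 3826 units

3826 units


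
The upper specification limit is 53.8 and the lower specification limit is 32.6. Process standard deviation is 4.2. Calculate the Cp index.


Cp = (53.8 - 32.6) / (6 * 4.2)

0.84


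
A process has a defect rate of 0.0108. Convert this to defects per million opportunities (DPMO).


DPMO = defect_rate * 1000000 = 0.0108 * 1000000

10800
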